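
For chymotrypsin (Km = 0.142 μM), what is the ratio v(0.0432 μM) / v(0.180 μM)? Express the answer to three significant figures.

Since Vmax cancels, v₂/v₁ = [S]₂(Km+[S]₁) / [S]₁(Km+[S]₂).
= 0.0432×(0.142+0.180) / (0.180×(0.142+0.0432)) = 0.01391/0.03334 = 0.417.

0.417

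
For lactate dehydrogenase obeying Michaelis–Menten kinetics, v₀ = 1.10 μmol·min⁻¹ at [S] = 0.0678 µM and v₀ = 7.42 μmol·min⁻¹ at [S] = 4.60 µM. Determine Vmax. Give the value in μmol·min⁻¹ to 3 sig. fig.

In reciprocal form, 1/v = (Km/Vmax)·(1/[S]) + 1/Vmax. The two points give (1/[S], 1/v) = (14.75, 0.9091) and (0.2174, 0.1348).
Slope = (0.9091 − 0.1348)/(14.75 − 0.2174) = 0.05328; intercept = 0.9091 − 0.05328×14.75 = 0.1232.
Vmax = 1/intercept = 8.12 μmol·min⁻¹; Km = slope × Vmax = 0.05328 × 8.12 = 0.433 µM.

8.12 μmol·min⁻¹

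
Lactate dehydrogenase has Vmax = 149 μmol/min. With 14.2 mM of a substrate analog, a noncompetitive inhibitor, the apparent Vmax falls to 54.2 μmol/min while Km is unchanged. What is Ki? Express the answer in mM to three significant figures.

Noncompetitive: Vmax,app = Vmax/α with α = 1 + [I]/Ki.
α = Vmax/Vmax,app = 149/54.2 = 2.749.
Since α = 1 + [I]/Ki, [I]/Ki = 2.749 − 1 = 1.749 and Ki = 14.2/1.749 = 8.12 mM.

8.12 mM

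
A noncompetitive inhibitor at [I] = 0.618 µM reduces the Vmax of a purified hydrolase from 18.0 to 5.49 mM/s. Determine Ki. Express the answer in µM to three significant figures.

0.271 µM

Noncompetitive: Vmax,app = Vmax/α with α = 1 + [I]/Ki.
α = Vmax/Vmax,app = 18.0/5.49 = 3.279.
Since α = 1 + [I]/Ki, [I]/Ki = 3.279 − 1 = 2.279 and Ki = 0.618/2.279 = 0.271 µM.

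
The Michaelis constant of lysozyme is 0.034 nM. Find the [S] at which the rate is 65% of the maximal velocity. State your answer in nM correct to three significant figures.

0.0631 nM

v/Vmax = [S]/(Km+[S]) = 0.65, so [S] = Km·0.65/(1 − 0.65) = 0.034 × 1.857.
[S] = 0.0631 nM.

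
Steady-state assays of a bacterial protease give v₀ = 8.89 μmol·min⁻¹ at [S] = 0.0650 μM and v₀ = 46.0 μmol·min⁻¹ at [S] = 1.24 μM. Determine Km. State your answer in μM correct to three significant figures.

In reciprocal form, 1/v = (Km/Vmax)·(1/[S]) + 1/Vmax. The two points give (1/[S], 1/v) = (15.38, 0.1125) and (0.8065, 0.02174).
Slope = (0.1125 − 0.02174)/(15.38 − 0.8065) = 0.006225; intercept = 0.1125 − 0.006225×15.38 = 0.01672.
Vmax = 1/intercept = 59.8 μmol·min⁻¹; Km = slope × Vmax = 0.006225 × 59.8 = 0.372 μM.

0.372 μM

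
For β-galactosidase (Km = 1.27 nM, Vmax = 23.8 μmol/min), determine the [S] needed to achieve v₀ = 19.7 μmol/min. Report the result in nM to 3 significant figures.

The required fractional saturation is v/Vmax = 19.7/23.8 = 0.8277.
Then [S]/(Km+[S]) = 0.8277 ⇒ [S] = 1.27 × 0.8277/(1 − 0.8277) = 6.10 nM.

6.10 nM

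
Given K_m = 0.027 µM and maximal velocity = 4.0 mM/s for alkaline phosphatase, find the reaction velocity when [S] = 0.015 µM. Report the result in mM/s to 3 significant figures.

[S]/(Km+[S]) = 0.015/0.04200 = 0.3571, the fractional saturation.
v = 0.3571 × Vmax = 0.3571 × 4.0 = 1.43 mM/s.

1.43 mM/s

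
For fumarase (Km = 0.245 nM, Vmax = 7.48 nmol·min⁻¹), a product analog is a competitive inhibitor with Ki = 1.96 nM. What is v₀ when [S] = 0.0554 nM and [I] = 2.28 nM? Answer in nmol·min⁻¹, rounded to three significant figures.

α = 1 + [I]/Ki = 1 + 2.28/1.96 = 2.163.
For a competitive inhibitor, Vmax is unchanged and the apparent Km becomes α·Km: Km,app = 0.530 nM, Vmax,app = 7.48 nmol·min⁻¹.
v = Vmax,app·[S]/(Km,app + [S]) = 7.48 × 0.0554/(0.530 + 0.0554) = 0.708 nmol·min⁻¹.

0.708 nmol·min⁻¹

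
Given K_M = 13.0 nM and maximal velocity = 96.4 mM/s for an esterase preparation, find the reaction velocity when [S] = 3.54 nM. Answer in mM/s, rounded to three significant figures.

[S]/(Km+[S]) = 3.54/16.54 = 0.2140, the fractional saturation.
v = 0.2140 × Vmax = 0.2140 × 96.4 = 20.6 mM/s.

20.6 mM/s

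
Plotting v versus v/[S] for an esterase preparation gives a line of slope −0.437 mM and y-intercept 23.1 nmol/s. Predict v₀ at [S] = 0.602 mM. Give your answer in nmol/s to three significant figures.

In the Eadie–Hofstee form v = Vmax − Km·(v/[S]), the slope is −Km and the intercept is Vmax, so Km = 0.437 mM and Vmax = 23.1 nmol/s.
v = 23.1 × 0.602/(0.437 + 0.602) = 13.4 nmol/s.

13.4 nmol/s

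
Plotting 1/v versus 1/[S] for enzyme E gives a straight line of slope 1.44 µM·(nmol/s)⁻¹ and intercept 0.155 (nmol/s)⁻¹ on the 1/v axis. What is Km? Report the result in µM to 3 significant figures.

9.29 µM

y-intercept = 1/Vmax ⇒ Vmax = 6.45 nmol/s; slope = Km/Vmax ⇒ Km = slope × Vmax.
Km = 1.44 × 6.45 = 9.29 µM.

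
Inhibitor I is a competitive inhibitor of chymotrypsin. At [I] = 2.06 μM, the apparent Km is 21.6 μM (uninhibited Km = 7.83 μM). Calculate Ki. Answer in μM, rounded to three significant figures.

1.17 μM

Competitive: Km,app = α·Km with α = 1 + [I]/Ki.
α = Km,app/Km = 21.6/7.83 = 2.759.
Since α = 1 + [I]/Ki, [I]/Ki = 2.759 − 1 = 1.759 and Ki = 2.06/1.759 = 1.17 μM.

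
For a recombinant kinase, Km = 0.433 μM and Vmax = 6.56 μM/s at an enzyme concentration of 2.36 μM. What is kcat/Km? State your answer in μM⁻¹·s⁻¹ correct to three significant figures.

kcat = Vmax/[E]total = 6.56/2.36 = 2.78 s⁻¹.
kcat/Km = 2.78/0.433 = 6.42 μM⁻¹·s⁻¹.

6.42 μM⁻¹·s⁻¹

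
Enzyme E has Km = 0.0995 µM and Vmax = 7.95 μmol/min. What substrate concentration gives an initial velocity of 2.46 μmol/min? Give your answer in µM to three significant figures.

0.0446 µM

Rearranging v = Vmax[S]/(Km+[S]) gives [S] = Km·v/(Vmax − v).
[S] = 0.0995 × 2.46 / (7.95 − 2.46) = 0.2448/5.490 = 0.0446 µM.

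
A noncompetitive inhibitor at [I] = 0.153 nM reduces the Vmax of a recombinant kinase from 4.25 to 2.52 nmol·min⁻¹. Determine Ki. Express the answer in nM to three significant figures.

Noncompetitive: Vmax,app = Vmax/α with α = 1 + [I]/Ki.
α = Vmax/Vmax,app = 4.25/2.52 = 1.687.
Since α = 1 + [I]/Ki, [I]/Ki = 1.687 − 1 = 0.6865 and Ki = 0.153/0.6865 = 0.223 nM.

0.223 nM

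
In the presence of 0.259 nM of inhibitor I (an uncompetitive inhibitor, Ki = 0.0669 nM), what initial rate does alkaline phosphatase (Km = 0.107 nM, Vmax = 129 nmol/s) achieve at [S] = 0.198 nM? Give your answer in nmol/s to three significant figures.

With α = 1 + [I]/Ki = 1 + 0.259/0.0669 = 4.871, the uncompetitive rate law is v = (Vmax/α)·[S] / (Km/α + [S]).
v = (129/4.871)×0.198 / (0.107/4.871 + 0.198) = 5.243/0.2200 = 23.8 nmol/s.

23.8 nmol/s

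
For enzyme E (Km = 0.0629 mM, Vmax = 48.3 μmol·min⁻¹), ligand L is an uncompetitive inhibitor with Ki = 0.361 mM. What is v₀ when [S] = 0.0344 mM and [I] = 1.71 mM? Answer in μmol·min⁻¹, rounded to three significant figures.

6.38 μmol·min⁻¹

With α = 1 + [I]/Ki = 1 + 1.71/0.361 = 5.737, the uncompetitive rate law is v = (Vmax/α)·[S] / (Km/α + [S]).
v = (48.3/5.737)×0.0344 / (0.0629/5.737 + 0.0344) = 0.2896/0.04536 = 6.38 μmol·min⁻¹.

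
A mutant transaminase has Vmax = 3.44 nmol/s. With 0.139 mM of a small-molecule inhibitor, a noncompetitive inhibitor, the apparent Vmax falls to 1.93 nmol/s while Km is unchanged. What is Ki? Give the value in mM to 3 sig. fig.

0.178 mM

Noncompetitive: Vmax,app = Vmax/α with α = 1 + [I]/Ki.
α = Vmax/Vmax,app = 3.44/1.93 = 1.782.
Ki = [I]/(α − 1) = 0.139/0.7824 = 0.178 mM.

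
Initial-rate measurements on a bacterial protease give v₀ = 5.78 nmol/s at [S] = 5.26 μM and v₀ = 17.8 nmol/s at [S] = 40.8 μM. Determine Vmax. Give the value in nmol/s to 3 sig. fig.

25.7 nmol/s

In reciprocal form, 1/v = (Km/Vmax)·(1/[S]) + 1/Vmax. The two points give (1/[S], 1/v) = (0.1901, 0.1730) and (0.02451, 0.05618).
Slope = (0.1730 − 0.05618)/(0.1901 − 0.02451) = 0.7055; intercept = 0.1730 − 0.7055×0.1901 = 0.03889.
Vmax = 1/intercept = 25.7 nmol/s; Km = slope × Vmax = 0.7055 × 25.7 = 18.1 μM.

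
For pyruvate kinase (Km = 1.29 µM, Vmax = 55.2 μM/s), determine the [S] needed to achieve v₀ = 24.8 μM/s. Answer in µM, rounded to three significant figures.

1.05 µM

Rearranging v = Vmax[S]/(Km+[S]) gives [S] = Km·v/(Vmax − v).
[S] = 1.29 × 24.8 / (55.2 − 24.8) = 31.99/30.40 = 1.05 µM.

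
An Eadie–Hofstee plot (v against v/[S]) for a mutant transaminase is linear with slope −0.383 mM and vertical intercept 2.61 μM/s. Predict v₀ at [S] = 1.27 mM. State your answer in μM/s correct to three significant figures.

2.01 μM/s

In the Eadie–Hofstee form v = Vmax − Km·(v/[S]), the slope is −Km and the intercept is Vmax, so Km = 0.383 mM and Vmax = 2.61 μM/s.
v = 2.61 × 1.27/(0.383 + 1.27) = 2.01 μM/s.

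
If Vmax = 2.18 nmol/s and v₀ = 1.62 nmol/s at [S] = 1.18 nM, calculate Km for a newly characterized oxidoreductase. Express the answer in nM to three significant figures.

v/Vmax = 1.62/2.18 = 0.7431 = [S]/(Km+[S]).
So Km + [S] = [S]/0.7431 = 1.588 nM, giving Km = 1.588 − 1.18 = 0.408 nM.

0.408 nM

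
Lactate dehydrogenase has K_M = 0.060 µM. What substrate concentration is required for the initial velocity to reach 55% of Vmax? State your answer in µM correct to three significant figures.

v/Vmax = [S]/(Km+[S]) = 0.55, so [S] = Km·0.55/(1 − 0.55) = 0.060 × 1.222.
[S] = 0.0733 µM.

0.0733 µM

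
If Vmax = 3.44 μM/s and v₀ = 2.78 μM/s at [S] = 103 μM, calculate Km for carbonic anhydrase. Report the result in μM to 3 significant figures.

v/Vmax = 2.78/3.44 = 0.8081 = [S]/(Km+[S]).
So Km + [S] = [S]/0.8081 = 127.5 μM, giving Km = 127.5 − 103 = 24.5 μM.

24.5 μM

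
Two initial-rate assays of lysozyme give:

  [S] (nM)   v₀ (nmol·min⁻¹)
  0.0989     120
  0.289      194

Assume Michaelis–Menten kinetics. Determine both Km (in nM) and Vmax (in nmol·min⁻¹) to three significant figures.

From v = Vmax[S]/(Km+[S]), each point gives Vmax = v(Km+[S])/[S].
Equating: 120(Km+0.0989)/0.0989 = 194(Km+0.289)/0.289.
1213·Km + 120 = 671.3·Km + 194, so (1213 − 671.3)·Km = 194 − 120.
Km = 74.00/542.1 = 0.137 nM; then Vmax = 120(0.137+0.0989)/0.0989 = 286 nmol·min⁻¹.

Km = 0.137 nM; Vmax = 286 nmol·min⁻¹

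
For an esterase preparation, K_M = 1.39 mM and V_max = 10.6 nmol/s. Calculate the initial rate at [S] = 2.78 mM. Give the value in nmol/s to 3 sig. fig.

7.07 nmol/s

v = Vmax·[S]/(Km + [S]) = 10.6 × 2.78 / (1.39 + 2.78)
  = 29.47 / 4.170 = 7.07 nmol/s.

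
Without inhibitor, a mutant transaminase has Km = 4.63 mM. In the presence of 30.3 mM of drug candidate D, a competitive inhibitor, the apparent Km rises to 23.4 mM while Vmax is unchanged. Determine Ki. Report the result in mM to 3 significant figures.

Competitive: Km,app = α·Km with α = 1 + [I]/Ki.
α = Km,app/Km = 23.4/4.63 = 5.054.
Ki = [I]/(α − 1) = 30.3/4.054 = 7.47 mM.

7.47 mM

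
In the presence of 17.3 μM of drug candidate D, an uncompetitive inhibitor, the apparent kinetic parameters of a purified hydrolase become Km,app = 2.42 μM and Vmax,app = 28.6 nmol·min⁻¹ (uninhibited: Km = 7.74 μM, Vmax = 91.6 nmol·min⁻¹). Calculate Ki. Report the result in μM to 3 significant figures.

7.85 μM

Uncompetitive: Vmax,app = Vmax/α (and Km,app = Km/α) with α = 1 + [I]/Ki.
α = Vmax/Vmax,app = 91.6/28.6 = 3.203.
Since α = 1 + [I]/Ki, [I]/Ki = 3.203 − 1 = 2.203 and Ki = 17.3/2.203 = 7.85 μM.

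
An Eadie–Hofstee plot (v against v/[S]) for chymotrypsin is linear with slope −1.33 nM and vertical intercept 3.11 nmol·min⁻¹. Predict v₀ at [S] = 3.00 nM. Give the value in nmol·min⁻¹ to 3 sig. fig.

2.15 nmol·min⁻¹

In the Eadie–Hofstee form v = Vmax − Km·(v/[S]), the slope is −Km and the intercept is Vmax, so Km = 1.33 nM and Vmax = 3.11 nmol·min⁻¹.
v = 3.11 × 3.00/(1.33 + 3.00) = 2.15 nmol·min⁻¹.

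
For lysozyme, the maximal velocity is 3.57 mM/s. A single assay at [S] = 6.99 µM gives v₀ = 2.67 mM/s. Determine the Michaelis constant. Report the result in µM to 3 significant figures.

v/Vmax = 2.67/3.57 = 0.7479 = [S]/(Km+[S]).
So Km + [S] = [S]/0.7479 = 9.346 µM, giving Km = 9.346 − 6.99 = 2.36 µM.

2.36 µM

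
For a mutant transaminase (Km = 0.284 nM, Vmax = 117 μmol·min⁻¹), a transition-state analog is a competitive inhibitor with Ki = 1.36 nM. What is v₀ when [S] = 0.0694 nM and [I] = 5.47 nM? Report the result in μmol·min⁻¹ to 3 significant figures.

5.43 μmol·min⁻¹

With α = 1 + [I]/Ki = 1 + 5.47/1.36 = 5.022, the competitive rate law is v = Vmax[S] / (αKm + [S]).
v = 117×0.0694 / (5.022×0.284 + 0.0694) = 8.120/1.496 = 5.43 μmol·min⁻¹.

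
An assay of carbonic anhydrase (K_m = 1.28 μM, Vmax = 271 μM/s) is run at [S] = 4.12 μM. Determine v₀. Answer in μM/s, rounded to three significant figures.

[S]/(Km+[S]) = 4.12/5.400 = 0.7630, the fractional saturation.
v = 0.7630 × Vmax = 0.7630 × 271 = 207 μM/s.

207 μM/s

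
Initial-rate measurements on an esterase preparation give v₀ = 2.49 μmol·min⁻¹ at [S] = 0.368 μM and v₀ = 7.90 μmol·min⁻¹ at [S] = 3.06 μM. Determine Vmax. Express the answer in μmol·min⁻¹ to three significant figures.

In reciprocal form, 1/v = (Km/Vmax)·(1/[S]) + 1/Vmax. The two points give (1/[S], 1/v) = (2.717, 0.4016) and (0.3268, 0.1266).
Slope = (0.4016 − 0.1266)/(2.717 − 0.3268) = 0.1150; intercept = 0.4016 − 0.1150×2.717 = 0.08899.
Vmax = 1/intercept = 11.2 μmol·min⁻¹; Km = slope × Vmax = 0.1150 × 11.2 = 1.29 μM.

11.2 μmol·min⁻¹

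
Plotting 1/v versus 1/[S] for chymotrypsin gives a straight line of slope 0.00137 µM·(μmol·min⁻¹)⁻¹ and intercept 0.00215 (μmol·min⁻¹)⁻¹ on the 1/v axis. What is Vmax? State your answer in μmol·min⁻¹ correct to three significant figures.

The y-intercept of a Lineweaver–Burk plot equals 1/Vmax, so Vmax = 1/0.00215 = 465 μmol·min⁻¹.

465 μmol·min⁻¹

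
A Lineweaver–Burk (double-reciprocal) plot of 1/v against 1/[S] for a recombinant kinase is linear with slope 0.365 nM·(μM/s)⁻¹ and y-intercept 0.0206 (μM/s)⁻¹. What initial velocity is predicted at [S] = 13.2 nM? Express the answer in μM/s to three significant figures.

20.7 μM/s

The y-intercept is 1/Vmax, so Vmax = 1/0.0206 = 48.5 μM/s.
The slope is Km/Vmax, so Km = 0.365 × 48.5 = 17.7 nM.
Then v = 48.5 × 13.2/(17.7 + 13.2) = 20.7 μM/s.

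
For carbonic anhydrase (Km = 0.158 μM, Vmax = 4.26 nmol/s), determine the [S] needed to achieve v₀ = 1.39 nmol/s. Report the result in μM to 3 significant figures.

The required fractional saturation is v/Vmax = 1.39/4.26 = 0.3263.
Then [S]/(Km+[S]) = 0.3263 ⇒ [S] = 0.158 × 0.3263/(1 − 0.3263) = 0.0765 μM.

0.0765 μM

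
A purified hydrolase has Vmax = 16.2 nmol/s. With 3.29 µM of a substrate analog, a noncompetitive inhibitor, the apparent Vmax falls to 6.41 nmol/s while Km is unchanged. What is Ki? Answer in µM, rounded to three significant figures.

2.15 µM

Noncompetitive: Vmax,app = Vmax/α with α = 1 + [I]/Ki.
α = Vmax/Vmax,app = 16.2/6.41 = 2.527.
Ki = [I]/(α − 1) = 3.29/1.527 = 2.15 µM.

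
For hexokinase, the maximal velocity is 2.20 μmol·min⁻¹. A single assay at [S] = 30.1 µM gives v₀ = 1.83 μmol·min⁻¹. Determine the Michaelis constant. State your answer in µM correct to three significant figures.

v/Vmax = 1.83/2.20 = 0.8318 = [S]/(Km+[S]).
So Km + [S] = [S]/0.8318 = 36.19 µM, giving Km = 36.19 − 30.1 = 6.09 µM.

6.09 µM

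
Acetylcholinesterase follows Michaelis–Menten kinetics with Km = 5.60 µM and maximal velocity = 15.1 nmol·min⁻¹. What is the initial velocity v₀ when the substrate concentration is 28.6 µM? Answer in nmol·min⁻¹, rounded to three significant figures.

12.6 nmol·min⁻¹

[S]/(Km+[S]) = 28.6/34.20 = 0.8363, the fractional saturation.
v = 0.8363 × Vmax = 0.8363 × 15.1 = 12.6 nmol·min⁻¹.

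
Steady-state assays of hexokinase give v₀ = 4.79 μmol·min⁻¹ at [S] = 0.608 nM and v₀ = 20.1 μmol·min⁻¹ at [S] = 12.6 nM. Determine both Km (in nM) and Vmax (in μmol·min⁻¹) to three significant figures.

In reciprocal form, 1/v = (Km/Vmax)·(1/[S]) + 1/Vmax. The two points give (1/[S], 1/v) = (1.645, 0.2088) and (0.07937, 0.04975).
Slope = (0.2088 − 0.04975)/(1.645 − 0.07937) = 0.1016; intercept = 0.2088 − 0.1016×1.645 = 0.04169.
Vmax = 1/intercept = 24.0 μmol·min⁻¹; Km = slope × Vmax = 0.1016 × 24.0 = 2.44 nM.

Km = 2.44 nM; Vmax = 24.0 μmol·min⁻¹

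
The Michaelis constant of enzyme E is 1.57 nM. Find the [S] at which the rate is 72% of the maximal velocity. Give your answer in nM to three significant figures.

4.04 nM

v/Vmax = [S]/(Km+[S]) = 0.72, so [S] = Km·0.72/(1 − 0.72) = 1.57 × 2.571.
[S] = 4.04 nM.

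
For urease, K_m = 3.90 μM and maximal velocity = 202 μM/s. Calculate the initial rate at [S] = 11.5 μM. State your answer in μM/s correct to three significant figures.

151 μM/s

v = Vmax·[S]/(Km + [S]) = 202 × 11.5 / (3.90 + 11.5)
  = 2323 / 15.40 = 151 μM/s.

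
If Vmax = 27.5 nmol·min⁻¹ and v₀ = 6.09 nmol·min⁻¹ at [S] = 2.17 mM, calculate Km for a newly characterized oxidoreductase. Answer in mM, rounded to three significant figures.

7.63 mM

v/Vmax = 6.09/27.5 = 0.2215 = [S]/(Km+[S]).
So Km + [S] = [S]/0.2215 = 9.799 mM, giving Km = 9.799 − 2.17 = 7.63 mM.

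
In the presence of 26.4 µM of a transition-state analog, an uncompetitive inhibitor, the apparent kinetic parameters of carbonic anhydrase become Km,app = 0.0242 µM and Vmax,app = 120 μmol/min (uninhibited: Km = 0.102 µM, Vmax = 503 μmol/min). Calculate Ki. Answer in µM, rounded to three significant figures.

Uncompetitive: Vmax,app = Vmax/α (and Km,app = Km/α) with α = 1 + [I]/Ki.
α = Vmax/Vmax,app = 503/120 = 4.192.
Ki = [I]/(α − 1) = 26.4/3.192 = 8.27 µM.

8.27 µM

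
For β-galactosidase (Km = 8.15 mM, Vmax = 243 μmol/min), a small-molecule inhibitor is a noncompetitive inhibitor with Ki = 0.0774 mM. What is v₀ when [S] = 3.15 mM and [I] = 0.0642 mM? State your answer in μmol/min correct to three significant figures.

α = 1 + [I]/Ki = 1 + 0.0642/0.0774 = 1.829.
For a noncompetitive inhibitor, Vmax is reduced to Vmax/α while Km is unchanged: Km,app = 8.15 mM, Vmax,app = 133 μmol/min.
v = Vmax,app·[S]/(Km,app + [S]) = 133 × 3.15/(8.15 + 3.15) = 37.0 μmol/min.

37.0 μmol/min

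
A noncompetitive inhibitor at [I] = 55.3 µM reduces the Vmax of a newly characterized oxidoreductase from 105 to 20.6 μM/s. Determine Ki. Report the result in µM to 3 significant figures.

Noncompetitive: Vmax,app = Vmax/α with α = 1 + [I]/Ki.
α = Vmax/Vmax,app = 105/20.6 = 5.097.
Since α = 1 + [I]/Ki, [I]/Ki = 5.097 − 1 = 4.097 and Ki = 55.3/4.097 = 13.5 µM.

13.5 µM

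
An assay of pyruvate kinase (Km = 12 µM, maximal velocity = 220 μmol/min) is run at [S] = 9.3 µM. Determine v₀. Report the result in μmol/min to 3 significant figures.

96.1 μmol/min

v = Vmax·[S]/(Km + [S]) = 220 × 9.3 / (12 + 9.3)
  = 2046 / 21.30 = 96.1 μmol/min.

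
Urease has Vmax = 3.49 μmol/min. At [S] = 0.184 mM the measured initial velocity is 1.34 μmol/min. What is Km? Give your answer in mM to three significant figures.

0.295 mM

From v = Vmax[S]/(Km+[S]), Km = [S](Vmax − v)/v.
Km = 0.184 × (3.49 − 1.34) / 1.34 = 0.3956/1.34 = 0.295 mM.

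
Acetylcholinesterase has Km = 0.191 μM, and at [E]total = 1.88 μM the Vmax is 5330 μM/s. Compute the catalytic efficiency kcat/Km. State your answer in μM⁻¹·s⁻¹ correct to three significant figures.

14800 μM⁻¹·s⁻¹

kcat = Vmax/[E]total = 5330/1.88 = 2840 s⁻¹.
kcat/Km = 2840/0.191 = 14800 μM⁻¹·s⁻¹.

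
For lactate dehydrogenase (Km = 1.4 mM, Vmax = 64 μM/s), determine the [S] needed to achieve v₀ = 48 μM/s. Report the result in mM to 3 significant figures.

The required fractional saturation is v/Vmax = 48/64 = 0.7500.
Then [S]/(Km+[S]) = 0.7500 ⇒ [S] = 1.4 × 0.7500/(1 − 0.7500) = 4.20 mM.

4.20 mM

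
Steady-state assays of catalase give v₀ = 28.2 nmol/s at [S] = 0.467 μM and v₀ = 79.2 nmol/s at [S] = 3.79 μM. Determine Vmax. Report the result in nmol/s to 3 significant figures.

106 nmol/s

From v = Vmax[S]/(Km+[S]), each point gives Vmax = v(Km+[S])/[S].
Equating: 28.2(Km+0.467)/0.467 = 79.2(Km+3.79)/3.79.
60.39·Km + 28.2 = 20.90·Km + 79.2, so (60.39 − 20.90)·Km = 79.2 − 28.2.
Km = 51.00/39.49 = 1.29 μM; then Vmax = 28.2(1.29+0.467)/0.467 = 106 nmol/s.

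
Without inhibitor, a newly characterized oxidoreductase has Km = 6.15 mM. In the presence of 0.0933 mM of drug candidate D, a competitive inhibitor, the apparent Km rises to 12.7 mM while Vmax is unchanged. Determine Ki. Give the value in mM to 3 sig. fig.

0.0876 mM

Competitive: Km,app = α·Km with α = 1 + [I]/Ki.
α = Km,app/Km = 12.7/6.15 = 2.065.
Ki = [I]/(α − 1) = 0.0933/1.065 = 0.0876 mM.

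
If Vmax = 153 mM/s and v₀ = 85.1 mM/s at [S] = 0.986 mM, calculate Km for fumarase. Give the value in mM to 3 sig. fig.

0.787 mM

v/Vmax = 85.1/153 = 0.5562 = [S]/(Km+[S]).
So Km + [S] = [S]/0.5562 = 1.773 mM, giving Km = 1.773 − 0.986 = 0.787 mM.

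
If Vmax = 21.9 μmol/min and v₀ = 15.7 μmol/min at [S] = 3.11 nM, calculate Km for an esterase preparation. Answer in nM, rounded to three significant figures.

1.23 nM

v/Vmax = 15.7/21.9 = 0.7169 = [S]/(Km+[S]).
So Km + [S] = [S]/0.7169 = 4.338 nM, giving Km = 4.338 − 3.11 = 1.23 nM.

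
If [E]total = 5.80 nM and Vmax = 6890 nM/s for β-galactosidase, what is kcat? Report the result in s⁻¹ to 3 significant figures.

kcat = Vmax/[E]total = 6890 nM/s / 5.80 nM = 1190 s⁻¹.

1190 s⁻¹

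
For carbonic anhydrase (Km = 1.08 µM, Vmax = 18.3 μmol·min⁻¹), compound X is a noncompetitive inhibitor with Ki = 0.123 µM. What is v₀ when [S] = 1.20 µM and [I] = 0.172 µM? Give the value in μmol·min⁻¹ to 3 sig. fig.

4.02 μmol·min⁻¹

α = 1 + [I]/Ki = 1 + 0.172/0.123 = 2.398.
For a noncompetitive inhibitor, Vmax is reduced to Vmax/α while Km is unchanged: Km,app = 1.08 µM, Vmax,app = 7.63 μmol·min⁻¹.
v = Vmax,app·[S]/(Km,app + [S]) = 7.63 × 1.20/(1.08 + 1.20) = 4.02 μmol·min⁻¹.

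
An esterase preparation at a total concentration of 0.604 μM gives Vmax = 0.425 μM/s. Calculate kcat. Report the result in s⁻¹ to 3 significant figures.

0.704 s⁻¹

kcat = Vmax/[E]total = 0.425 μM/s / 0.604 μM = 0.704 s⁻¹.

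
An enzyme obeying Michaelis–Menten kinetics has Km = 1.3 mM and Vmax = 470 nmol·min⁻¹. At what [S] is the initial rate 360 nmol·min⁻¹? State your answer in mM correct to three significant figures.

4.25 mM

Rearranging v = Vmax[S]/(Km+[S]) gives [S] = Km·v/(Vmax − v).
[S] = 1.3 × 360 / (470 − 360) = 468.0/110.0 = 4.25 mM.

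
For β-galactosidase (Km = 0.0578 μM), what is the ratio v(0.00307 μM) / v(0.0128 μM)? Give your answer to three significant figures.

0.278

The fractional saturations are [S]/(Km+[S]) = 0.0128/0.07060 = 0.1813 and 0.00307/0.06087 = 0.05044.
v₂/v₁ is just their ratio: 0.05044/0.1813 = 0.278.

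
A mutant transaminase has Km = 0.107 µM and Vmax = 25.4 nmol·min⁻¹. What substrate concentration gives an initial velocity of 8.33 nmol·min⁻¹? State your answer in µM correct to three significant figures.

Rearranging v = Vmax[S]/(Km+[S]) gives [S] = Km·v/(Vmax − v).
[S] = 0.107 × 8.33 / (25.4 − 8.33) = 0.8913/17.07 = 0.0522 µM.

0.0522 µM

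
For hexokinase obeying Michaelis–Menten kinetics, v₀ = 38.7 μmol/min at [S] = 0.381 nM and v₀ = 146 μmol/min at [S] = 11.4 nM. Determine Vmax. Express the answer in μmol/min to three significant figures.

161 μmol/min

In reciprocal form, 1/v = (Km/Vmax)·(1/[S]) + 1/Vmax. The two points give (1/[S], 1/v) = (2.625, 0.02584) and (0.08772, 0.006849).
Slope = (0.02584 − 0.006849)/(2.625 − 0.08772) = 0.007486; intercept = 0.02584 − 0.007486×2.625 = 0.006193.
Vmax = 1/intercept = 161 μmol/min; Km = slope × Vmax = 0.007486 × 161 = 1.21 nM.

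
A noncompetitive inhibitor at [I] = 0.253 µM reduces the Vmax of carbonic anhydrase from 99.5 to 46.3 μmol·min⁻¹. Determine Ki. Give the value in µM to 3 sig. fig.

0.220 µM

Noncompetitive: Vmax,app = Vmax/α with α = 1 + [I]/Ki.
α = Vmax/Vmax,app = 99.5/46.3 = 2.149.
Since α = 1 + [I]/Ki, [I]/Ki = 2.149 − 1 = 1.149 and Ki = 0.253/1.149 = 0.220 µM.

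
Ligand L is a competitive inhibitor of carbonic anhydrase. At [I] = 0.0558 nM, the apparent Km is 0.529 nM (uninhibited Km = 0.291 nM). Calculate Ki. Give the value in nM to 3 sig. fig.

0.0682 nM

Competitive: Km,app = α·Km with α = 1 + [I]/Ki.
α = Km,app/Km = 0.529/0.291 = 1.818.
Ki = [I]/(α − 1) = 0.0558/0.8179 = 0.0682 nM.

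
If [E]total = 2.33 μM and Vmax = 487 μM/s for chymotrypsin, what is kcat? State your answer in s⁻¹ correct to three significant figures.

kcat = Vmax/[E]total = 487 μM/s / 2.33 μM = 209 s⁻¹.

209 s⁻¹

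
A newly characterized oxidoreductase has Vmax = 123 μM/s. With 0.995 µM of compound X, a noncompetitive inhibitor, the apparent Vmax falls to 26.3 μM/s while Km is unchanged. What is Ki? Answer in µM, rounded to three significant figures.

Noncompetitive: Vmax,app = Vmax/α with α = 1 + [I]/Ki.
α = Vmax/Vmax,app = 123/26.3 = 4.677.
Since α = 1 + [I]/Ki, [I]/Ki = 4.677 − 1 = 3.677 and Ki = 0.995/3.677 = 0.271 µM.

0.271 µM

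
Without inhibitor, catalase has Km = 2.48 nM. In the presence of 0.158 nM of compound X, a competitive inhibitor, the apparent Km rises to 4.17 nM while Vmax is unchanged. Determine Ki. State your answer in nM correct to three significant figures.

Competitive: Km,app = α·Km with α = 1 + [I]/Ki.
α = Km,app/Km = 4.17/2.48 = 1.681.
Since α = 1 + [I]/Ki, [I]/Ki = 1.681 − 1 = 0.6815 and Ki = 0.158/0.6815 = 0.232 nM.

0.232 nM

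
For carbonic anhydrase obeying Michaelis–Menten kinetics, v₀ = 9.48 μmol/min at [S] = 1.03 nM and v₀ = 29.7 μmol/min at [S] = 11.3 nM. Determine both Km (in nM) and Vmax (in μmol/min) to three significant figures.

In reciprocal form, 1/v = (Km/Vmax)·(1/[S]) + 1/Vmax. The two points give (1/[S], 1/v) = (0.9709, 0.1055) and (0.08850, 0.03367).
Slope = (0.1055 − 0.03367)/(0.9709 − 0.08850) = 0.08139; intercept = 0.1055 − 0.08139×0.9709 = 0.02647.
Vmax = 1/intercept = 37.8 μmol/min; Km = slope × Vmax = 0.08139 × 37.8 = 3.08 nM.

Km = 3.08 nM; Vmax = 37.8 μmol/min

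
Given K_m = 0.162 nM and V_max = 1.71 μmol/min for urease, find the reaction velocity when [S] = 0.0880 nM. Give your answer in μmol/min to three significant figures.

[S]/(Km+[S]) = 0.0880/0.2500 = 0.3520, the fractional saturation.
v = 0.3520 × Vmax = 0.3520 × 1.71 = 0.602 μmol/min.

0.602 μmol/min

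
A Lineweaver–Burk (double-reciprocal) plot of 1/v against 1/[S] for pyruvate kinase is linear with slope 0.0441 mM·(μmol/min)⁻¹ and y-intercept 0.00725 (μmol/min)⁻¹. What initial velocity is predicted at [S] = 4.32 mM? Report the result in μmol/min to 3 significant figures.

The y-intercept is 1/Vmax, so Vmax = 1/0.00725 = 138 μmol/min.
The slope is Km/Vmax, so Km = 0.0441 × 138 = 6.08 mM.
Then v = 138 × 4.32/(6.08 + 4.32) = 57.3 μmol/min.

57.3 μmol/min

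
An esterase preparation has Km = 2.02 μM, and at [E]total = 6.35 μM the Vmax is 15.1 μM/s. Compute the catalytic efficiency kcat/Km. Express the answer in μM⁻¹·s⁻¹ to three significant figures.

1.18 μM⁻¹·s⁻¹

kcat = Vmax/[E]total = 15.1/6.35 = 2.38 s⁻¹.
kcat/Km = 2.38/2.02 = 1.18 μM⁻¹·s⁻¹.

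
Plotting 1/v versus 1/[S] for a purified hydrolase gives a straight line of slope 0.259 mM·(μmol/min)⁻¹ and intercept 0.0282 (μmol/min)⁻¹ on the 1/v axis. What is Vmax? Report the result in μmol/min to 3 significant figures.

The y-intercept of a Lineweaver–Burk plot equals 1/Vmax, so Vmax = 1/0.0282 = 35.5 μmol/min.

35.5 μmol/min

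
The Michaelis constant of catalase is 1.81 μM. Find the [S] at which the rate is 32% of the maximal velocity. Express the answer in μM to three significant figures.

v/Vmax = [S]/(Km+[S]) = 0.32, so [S] = Km·0.32/(1 − 0.32) = 1.81 × 0.4706.
[S] = 0.852 μM.

0.852 μM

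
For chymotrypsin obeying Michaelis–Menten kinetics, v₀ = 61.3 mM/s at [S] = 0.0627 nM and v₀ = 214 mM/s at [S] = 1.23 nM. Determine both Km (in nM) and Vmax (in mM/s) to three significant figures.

From v = Vmax[S]/(Km+[S]), each point gives Vmax = v(Km+[S])/[S].
Equating: 61.3(Km+0.0627)/0.0627 = 214(Km+1.23)/1.23.
977.7·Km + 61.3 = 174.0·Km + 214, so (977.7 − 174.0)·Km = 214 − 61.3.
Km = 152.7/803.7 = 0.190 nM; then Vmax = 61.3(0.190+0.0627)/0.0627 = 247 mM/s.

Km = 0.190 nM; Vmax = 247 mM/s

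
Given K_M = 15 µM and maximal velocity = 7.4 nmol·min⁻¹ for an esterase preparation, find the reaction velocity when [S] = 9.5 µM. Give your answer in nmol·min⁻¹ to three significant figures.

v = Vmax·[S]/(Km + [S]) = 7.4 × 9.5 / (15 + 9.5)
  = 70.30 / 24.50 = 2.87 nmol·min⁻¹.

2.87 nmol·min⁻¹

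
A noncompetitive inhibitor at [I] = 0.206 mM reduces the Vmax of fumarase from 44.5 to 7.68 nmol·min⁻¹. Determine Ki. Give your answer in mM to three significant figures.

0.0430 mM

Noncompetitive: Vmax,app = Vmax/α with α = 1 + [I]/Ki.
α = Vmax/Vmax,app = 44.5/7.68 = 5.794.
Ki = [I]/(α − 1) = 0.206/4.794 = 0.0430 mM.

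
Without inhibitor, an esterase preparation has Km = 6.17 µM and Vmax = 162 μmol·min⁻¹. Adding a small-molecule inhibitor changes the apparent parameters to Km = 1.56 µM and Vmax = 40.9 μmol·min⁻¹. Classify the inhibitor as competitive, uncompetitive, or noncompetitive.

uncompetitive

Both Km and Vmax decrease by the same factor (~3.96-fold) — characteristic of uncompetitive inhibition.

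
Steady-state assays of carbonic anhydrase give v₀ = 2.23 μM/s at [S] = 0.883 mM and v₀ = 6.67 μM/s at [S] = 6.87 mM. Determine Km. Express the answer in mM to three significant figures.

2.86 mM

In reciprocal form, 1/v = (Km/Vmax)·(1/[S]) + 1/Vmax. The two points give (1/[S], 1/v) = (1.133, 0.4484) and (0.1456, 0.1499).
Slope = (0.4484 − 0.1499)/(1.133 − 0.1456) = 0.3025; intercept = 0.4484 − 0.3025×1.133 = 0.1059.
Vmax = 1/intercept = 9.44 μM/s; Km = slope × Vmax = 0.3025 × 9.44 = 2.86 mM.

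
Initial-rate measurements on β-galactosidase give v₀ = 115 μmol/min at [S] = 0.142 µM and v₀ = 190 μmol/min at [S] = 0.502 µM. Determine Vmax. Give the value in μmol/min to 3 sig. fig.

256 μmol/min

In reciprocal form, 1/v = (Km/Vmax)·(1/[S]) + 1/Vmax. The two points give (1/[S], 1/v) = (7.042, 0.008696) and (1.992, 0.005263).
Slope = (0.008696 − 0.005263)/(7.042 − 1.992) = 0.0006797; intercept = 0.008696 − 0.0006797×7.042 = 0.003909.
Vmax = 1/intercept = 256 μmol/min; Km = slope × Vmax = 0.0006797 × 256 = 0.174 µM.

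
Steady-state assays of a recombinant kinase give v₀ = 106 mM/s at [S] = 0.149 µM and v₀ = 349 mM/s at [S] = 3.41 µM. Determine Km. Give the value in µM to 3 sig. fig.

0.399 µM

In reciprocal form, 1/v = (Km/Vmax)·(1/[S]) + 1/Vmax. The two points give (1/[S], 1/v) = (6.711, 0.009434) and (0.2933, 0.002865).
Slope = (0.009434 − 0.002865)/(6.711 − 0.2933) = 0.001023; intercept = 0.009434 − 0.001023×6.711 = 0.002565.
Vmax = 1/intercept = 390 mM/s; Km = slope × Vmax = 0.001023 × 390 = 0.399 µM.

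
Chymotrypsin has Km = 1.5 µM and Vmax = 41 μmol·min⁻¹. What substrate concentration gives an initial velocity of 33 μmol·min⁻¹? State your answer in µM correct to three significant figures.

The required fractional saturation is v/Vmax = 33/41 = 0.8049.
Then [S]/(Km+[S]) = 0.8049 ⇒ [S] = 1.5 × 0.8049/(1 − 0.8049) = 6.19 µM.

6.19 µM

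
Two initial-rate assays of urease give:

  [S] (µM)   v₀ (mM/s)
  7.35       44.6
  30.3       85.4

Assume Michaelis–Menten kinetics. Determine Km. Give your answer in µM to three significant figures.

In reciprocal form, 1/v = (Km/Vmax)·(1/[S]) + 1/Vmax. The two points give (1/[S], 1/v) = (0.1361, 0.02242) and (0.03300, 0.01171).
Slope = (0.02242 − 0.01171)/(0.1361 − 0.03300) = 0.1039; intercept = 0.02242 − 0.1039×0.1361 = 0.008279.
Vmax = 1/intercept = 121 mM/s; Km = slope × Vmax = 0.1039 × 121 = 12.6 µM.

12.6 µM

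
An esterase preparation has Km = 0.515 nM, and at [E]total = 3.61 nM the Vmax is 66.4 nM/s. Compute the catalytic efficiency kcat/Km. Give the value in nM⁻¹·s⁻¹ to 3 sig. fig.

35.7 nM⁻¹·s⁻¹

kcat = Vmax/[E]total = 66.4/3.61 = 18.4 s⁻¹.
kcat/Km = 18.4/0.515 = 35.7 nM⁻¹·s⁻¹.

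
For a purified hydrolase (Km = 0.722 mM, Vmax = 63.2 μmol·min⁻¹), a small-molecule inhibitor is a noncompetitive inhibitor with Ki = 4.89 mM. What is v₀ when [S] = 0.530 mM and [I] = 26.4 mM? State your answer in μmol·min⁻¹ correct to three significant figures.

4.18 μmol·min⁻¹

α = 1 + [I]/Ki = 1 + 26.4/4.89 = 6.399.
For a noncompetitive inhibitor, Vmax is reduced to Vmax/α while Km is unchanged: Km,app = 0.722 mM, Vmax,app = 9.88 μmol·min⁻¹.
v = Vmax,app·[S]/(Km,app + [S]) = 9.88 × 0.530/(0.722 + 0.530) = 4.18 μmol·min⁻¹.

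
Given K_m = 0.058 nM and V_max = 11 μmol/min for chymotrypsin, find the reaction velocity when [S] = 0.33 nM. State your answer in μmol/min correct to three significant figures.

9.36 μmol/min

[S]/(Km+[S]) = 0.33/0.3880 = 0.8505, the fractional saturation.
v = 0.8505 × Vmax = 0.8505 × 11 = 9.36 μmol/min.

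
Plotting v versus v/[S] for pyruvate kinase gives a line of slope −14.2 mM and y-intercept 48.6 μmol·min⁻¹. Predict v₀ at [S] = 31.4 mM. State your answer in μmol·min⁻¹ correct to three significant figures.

In the Eadie–Hofstee form v = Vmax − Km·(v/[S]), the slope is −Km and the intercept is Vmax, so Km = 14.2 mM and Vmax = 48.6 μmol·min⁻¹.
v = 48.6 × 31.4/(14.2 + 31.4) = 33.5 μmol·min⁻¹.

33.5 μmol·min⁻¹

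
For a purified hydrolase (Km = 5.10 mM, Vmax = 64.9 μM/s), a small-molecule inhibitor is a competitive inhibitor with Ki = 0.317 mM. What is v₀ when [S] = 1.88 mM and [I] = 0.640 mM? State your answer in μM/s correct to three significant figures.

With α = 1 + [I]/Ki = 1 + 0.640/0.317 = 3.019, the competitive rate law is v = Vmax[S] / (αKm + [S]).
v = 64.9×1.88 / (3.019×5.10 + 1.88) = 122.0/17.28 = 7.06 μM/s.

7.06 μM/s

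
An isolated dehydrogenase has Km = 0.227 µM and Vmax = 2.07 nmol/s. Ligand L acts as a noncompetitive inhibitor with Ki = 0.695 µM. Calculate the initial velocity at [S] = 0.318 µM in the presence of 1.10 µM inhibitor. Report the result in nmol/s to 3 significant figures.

0.468 nmol/s

With α = 1 + [I]/Ki = 1 + 1.10/0.695 = 2.583, the noncompetitive rate law is v = (Vmax/α)·[S] / (Km + [S]).
v = (2.07/2.583)×0.318 / (0.227 + 0.318) = 0.2549/0.5450 = 0.468 nmol/s.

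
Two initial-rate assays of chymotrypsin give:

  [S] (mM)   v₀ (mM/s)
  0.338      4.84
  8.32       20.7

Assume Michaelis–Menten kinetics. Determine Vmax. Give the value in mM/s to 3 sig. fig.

From v = Vmax[S]/(Km+[S]), each point gives Vmax = v(Km+[S])/[S].
Equating: 4.84(Km+0.338)/0.338 = 20.7(Km+8.32)/8.32.
14.32·Km + 4.84 = 2.488·Km + 20.7, so (14.32 − 2.488)·Km = 20.7 − 4.84.
Km = 15.86/11.83 = 1.34 mM; then Vmax = 4.84(1.34+0.338)/0.338 = 24.0 mM/s.

24.0 mM/s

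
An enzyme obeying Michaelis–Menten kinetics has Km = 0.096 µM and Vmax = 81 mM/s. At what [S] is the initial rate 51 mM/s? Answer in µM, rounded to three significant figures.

Rearranging v = Vmax[S]/(Km+[S]) gives [S] = Km·v/(Vmax − v).
[S] = 0.096 × 51 / (81 − 51) = 4.896/30.00 = 0.163 µM.

0.163 µM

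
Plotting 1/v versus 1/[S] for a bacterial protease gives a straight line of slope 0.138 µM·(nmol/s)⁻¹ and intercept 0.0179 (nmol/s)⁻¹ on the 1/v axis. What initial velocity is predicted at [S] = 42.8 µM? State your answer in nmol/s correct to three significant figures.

The y-intercept is 1/Vmax, so Vmax = 1/0.0179 = 55.9 nmol/s.
The slope is Km/Vmax, so Km = 0.138 × 55.9 = 7.71 µM.
Then v = 55.9 × 42.8/(7.71 + 42.8) = 47.3 nmol/s.

47.3 nmol/s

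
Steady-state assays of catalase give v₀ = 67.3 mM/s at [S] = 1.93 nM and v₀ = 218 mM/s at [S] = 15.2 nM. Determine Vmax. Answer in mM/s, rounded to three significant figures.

In reciprocal form, 1/v = (Km/Vmax)·(1/[S]) + 1/Vmax. The two points give (1/[S], 1/v) = (0.5181, 0.01486) and (0.06579, 0.004587).
Slope = (0.01486 − 0.004587)/(0.5181 − 0.06579) = 0.02271; intercept = 0.01486 − 0.02271×0.5181 = 0.003093.
Vmax = 1/intercept = 323 mM/s; Km = slope × Vmax = 0.02271 × 323 = 7.34 nM.

323 mM/s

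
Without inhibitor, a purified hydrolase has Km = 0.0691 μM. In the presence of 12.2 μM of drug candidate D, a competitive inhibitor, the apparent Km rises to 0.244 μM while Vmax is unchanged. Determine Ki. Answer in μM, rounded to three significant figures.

Competitive: Km,app = α·Km with α = 1 + [I]/Ki.
α = Km,app/Km = 0.244/0.0691 = 3.531.
Since α = 1 + [I]/Ki, [I]/Ki = 3.531 − 1 = 2.531 and Ki = 12.2/2.531 = 4.82 μM.

4.82 μM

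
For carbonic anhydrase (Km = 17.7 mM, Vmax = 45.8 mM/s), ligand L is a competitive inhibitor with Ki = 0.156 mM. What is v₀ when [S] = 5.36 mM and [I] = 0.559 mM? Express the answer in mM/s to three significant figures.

With α = 1 + [I]/Ki = 1 + 0.559/0.156 = 4.583, the competitive rate law is v = Vmax[S] / (αKm + [S]).
v = 45.8×5.36 / (4.583×17.7 + 5.36) = 245.5/86.49 = 2.84 mM/s.

2.84 mM/s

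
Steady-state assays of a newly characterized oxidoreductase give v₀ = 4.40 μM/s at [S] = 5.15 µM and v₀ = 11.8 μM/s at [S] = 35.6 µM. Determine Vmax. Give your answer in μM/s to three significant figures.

16.5 μM/s

From v = Vmax[S]/(Km+[S]), each point gives Vmax = v(Km+[S])/[S].
Equating: 4.40(Km+5.15)/5.15 = 11.8(Km+35.6)/35.6.
0.8544·Km + 4.40 = 0.3315·Km + 11.8, so (0.8544 − 0.3315)·Km = 11.8 − 4.40.
Km = 7.400/0.5229 = 14.2 µM; then Vmax = 4.40(14.2+5.15)/5.15 = 16.5 μM/s.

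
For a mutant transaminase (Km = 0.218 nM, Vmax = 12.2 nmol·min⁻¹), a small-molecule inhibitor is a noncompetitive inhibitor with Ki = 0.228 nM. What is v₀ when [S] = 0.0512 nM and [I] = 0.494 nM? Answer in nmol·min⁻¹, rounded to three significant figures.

α = 1 + [I]/Ki = 1 + 0.494/0.228 = 3.167.
For a noncompetitive inhibitor, Vmax is reduced to Vmax/α while Km is unchanged: Km,app = 0.218 nM, Vmax,app = 3.85 nmol·min⁻¹.
v = Vmax,app·[S]/(Km,app + [S]) = 3.85 × 0.0512/(0.218 + 0.0512) = 0.733 nmol·min⁻¹.

0.733 nmol·min⁻¹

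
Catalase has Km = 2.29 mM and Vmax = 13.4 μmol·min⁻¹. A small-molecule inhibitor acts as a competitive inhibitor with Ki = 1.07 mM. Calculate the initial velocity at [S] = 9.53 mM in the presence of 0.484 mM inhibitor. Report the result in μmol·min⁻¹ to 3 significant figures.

α = 1 + [I]/Ki = 1 + 0.484/1.07 = 1.452.
For a competitive inhibitor, Vmax is unchanged and the apparent Km becomes α·Km: Km,app = 3.33 mM, Vmax,app = 13.4 μmol·min⁻¹.
v = Vmax,app·[S]/(Km,app + [S]) = 13.4 × 9.53/(3.33 + 9.53) = 9.93 μmol·min⁻¹.

9.93 μmol·min⁻¹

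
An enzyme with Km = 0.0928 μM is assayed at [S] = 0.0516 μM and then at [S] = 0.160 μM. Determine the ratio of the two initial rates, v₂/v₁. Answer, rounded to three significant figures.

1.77

Since Vmax cancels, v₂/v₁ = [S]₂(Km+[S]₁) / [S]₁(Km+[S]₂).
= 0.160×(0.0928+0.0516) / (0.0516×(0.0928+0.160)) = 0.02310/0.01304 = 1.77.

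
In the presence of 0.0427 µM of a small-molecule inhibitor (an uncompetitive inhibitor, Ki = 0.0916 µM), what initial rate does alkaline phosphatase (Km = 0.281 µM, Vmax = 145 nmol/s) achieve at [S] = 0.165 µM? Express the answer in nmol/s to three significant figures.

With α = 1 + [I]/Ki = 1 + 0.0427/0.0916 = 1.466, the uncompetitive rate law is v = (Vmax/α)·[S] / (Km/α + [S]).
v = (145/1.466)×0.165 / (0.281/1.466 + 0.165) = 16.32/0.3567 = 45.8 nmol/s.

45.8 nmol/s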